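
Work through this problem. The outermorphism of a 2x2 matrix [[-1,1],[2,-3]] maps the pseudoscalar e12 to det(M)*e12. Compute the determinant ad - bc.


The outermorphism of a linear map f sends e1^e2 to f(e1)^f(e2).
f(e1) = -1*e1 + 2*e2
f(e2) = 1*e1 - 3*e2
f(e1) ^ f(e2) = (-1*e1 + 2*e2) ^ (1*e1 - 3*e2)
= (-1)*(-3)*e12 + 2*1*e21
= (3 - 2)*e12
= 1*e12
Coefficient = 1


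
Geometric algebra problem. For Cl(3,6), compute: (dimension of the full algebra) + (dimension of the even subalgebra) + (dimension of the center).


n = 3 + 6 = 9
Total dim = 2^9 = 512
Even subalgebra dim = 2^8 = 256
n is odd, so center dim = 2
Sum = 512 + 256 + 2 = 770


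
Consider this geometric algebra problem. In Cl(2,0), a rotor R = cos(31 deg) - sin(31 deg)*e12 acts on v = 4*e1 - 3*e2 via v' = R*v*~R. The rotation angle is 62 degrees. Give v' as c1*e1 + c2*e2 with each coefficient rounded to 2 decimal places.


Rotor R = cos(31deg) - sin(31deg)*e12
Rotation angle theta = 2 * 31 = 62 degrees
v' = R*v*~R rotates v by theta.
cos(62deg) = 0.4695, sin(62deg) = 0.8829
v'_1 = 4*cos(62deg) - (-3)*sin(62deg)
= 4*0.4695 - (-3)*0.8829
= 4.53
v'_2 = 4*sin(62deg) + (-3)*cos(62deg)
= 4*0.8829 + (-3)*0.4695
= 2.12
v' = 4.53*e1 + 2.12*e2


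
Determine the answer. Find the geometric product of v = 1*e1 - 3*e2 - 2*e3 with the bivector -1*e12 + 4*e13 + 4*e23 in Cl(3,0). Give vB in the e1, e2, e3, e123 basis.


vB has grade-1 (vector) and grade-3 (trivector) parts: vB = (v _| B) + (v ^ B).
Vector part <vB>_1:
  e1: -v2*b12 - v3*b13 = -(-3)*(-1) - (-2)*(4) = 5
  e2: v1*b12 - v3*b23 = (1)*(-1) - (-2)*(4) = 7
  e3: v1*b13 + v2*b23 = (1)*(4) + (-3)*(4) = -8
Trivector part <vB>_3:
  e123: v1*b23 - v2*b13 + v3*b12 = (1)*(4) - (-3)*(4) + (-2)*(-1) = 18
vB = 5*e1 + 7*e2 - 8*e3 + 18*e123


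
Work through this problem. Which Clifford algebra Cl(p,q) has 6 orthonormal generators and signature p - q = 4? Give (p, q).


We need p + q = 6 and p - q = 4.
Adding: 2p = 6 + 4 = 10, so p = 5.
Then q = 6 - 5 = 1.
(p, q) = (5, 1)


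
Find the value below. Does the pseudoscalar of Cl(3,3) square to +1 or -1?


The pseudoscalar I = e1...e_n (product of all n generators) of Cl(p,q) satisfies I^2 = (-1)^(q + n(n-1)/2).
p = 3, q = 3, n = p + q = 6
n(n-1)/2 = 6 * 5 / 2 = 15
Exponent = q + n(n-1)/2 = 3 + 15 = 18
I^2 = (-1)^18 = +1


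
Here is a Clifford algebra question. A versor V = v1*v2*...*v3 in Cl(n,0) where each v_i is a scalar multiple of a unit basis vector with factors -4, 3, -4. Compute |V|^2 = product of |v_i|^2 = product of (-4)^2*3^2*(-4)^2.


Each vector v_i has |v_i|^2 = s_i^2
Squared scales: (-4)^2 = 16, 3^2 = 9, (-4)^2 = 16
|V|^2 = 16 * 9 * 16
= 2304


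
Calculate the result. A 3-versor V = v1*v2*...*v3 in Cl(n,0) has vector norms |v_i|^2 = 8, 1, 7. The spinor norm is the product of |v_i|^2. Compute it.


Spinor norm N(V) = |v1|^2 * |v2|^2 * ... * |v3|^2
= 8 * 1 * 7
Running product: 8, 8, 56
N(V) = 56


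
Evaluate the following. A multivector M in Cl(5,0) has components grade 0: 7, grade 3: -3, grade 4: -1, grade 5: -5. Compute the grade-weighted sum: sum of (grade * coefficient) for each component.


Grade-weighted sum = sum of grade_k * coefficient_k
0*7 = 0
3*(-3) = -9
4*(-1) = -4
5*(-5) = -25
Total = 0 + (-9) + (-4) + (-25) = -38


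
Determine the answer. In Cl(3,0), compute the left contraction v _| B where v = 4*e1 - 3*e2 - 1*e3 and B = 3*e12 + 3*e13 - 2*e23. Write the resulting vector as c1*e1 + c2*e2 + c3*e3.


Left contraction v _| B = <vB>_1 (grade-1 part of the geometric product vB).
Using e1_|e12 = e2, e2_|e12 = -e1, e1_|e13 = e3, e3_|e13 = -e1, e2_|e23 = e3, e3_|e23 = -e2:
e1 coeff: -v2*b12 - v3*b13 = -(-3)*(3) - (-1)*(3) = 12
e2 coeff: v1*b12 - v3*b23 = (4)*(3) - (-1)*(-2) = 10
e3 coeff: v1*b13 + v2*b23 = (4)*(3) + (-3)*(-2) = 18
v _| B = 12*e1 + 10*e2 + 18*e3


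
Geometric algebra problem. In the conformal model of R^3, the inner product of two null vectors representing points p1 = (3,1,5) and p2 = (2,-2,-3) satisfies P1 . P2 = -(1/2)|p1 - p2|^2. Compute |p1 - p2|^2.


p1 - p2 = (1, 3, 8)
|p1 - p2|^2 = 1^2 + 3^2 + 8^2
= 1 + 9 + 64
= 74


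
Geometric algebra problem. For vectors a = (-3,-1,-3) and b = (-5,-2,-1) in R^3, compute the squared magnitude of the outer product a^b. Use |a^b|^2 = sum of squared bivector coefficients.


a wedge b = (a1*b2 - a2*b1)*e12 + (a1*b3 - a3*b1)*e13 + (a2*b3 - a3*b2)*e23
e12 coeff: (-3)*(-2) - (-1)*(-5) = 6 - 5 = 1
e13 coeff: (-3)*(-1) - (-3)*(-5) = 3 - 15 = -12
e23 coeff: (-1)*(-1) - (-3)*(-2) = 1 - 6 = -5
|a wedge b|^2 = 1^2 + (-12)^2 + (-5)^2
= 1 + 144 + 25
= 170


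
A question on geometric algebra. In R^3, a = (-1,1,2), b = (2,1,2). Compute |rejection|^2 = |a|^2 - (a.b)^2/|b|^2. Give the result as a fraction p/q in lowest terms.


|a|^2 = (-1)^2 + 1^2 + 2^2 = 6
|b|^2 = 2^2 + 1^2 + 2^2 = 9
a . b = (-1)*2 + 1*1 + 2*2 = 3
(a.b)^2 = 3^2 = 9
|rej|^2 = 6 - 9/9
= (54 - 9)/9
= 45/9
In lowest terms: 5/1


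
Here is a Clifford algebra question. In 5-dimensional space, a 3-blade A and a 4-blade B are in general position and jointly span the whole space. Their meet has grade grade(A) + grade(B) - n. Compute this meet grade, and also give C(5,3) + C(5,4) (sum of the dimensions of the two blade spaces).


Meet grade = grade(A) + grade(B) - n
= 3 + 4 - 5 = 2
C(5,3) = 10
C(5,4) = 5
dim_A + dim_B = 10 + 5 = 15


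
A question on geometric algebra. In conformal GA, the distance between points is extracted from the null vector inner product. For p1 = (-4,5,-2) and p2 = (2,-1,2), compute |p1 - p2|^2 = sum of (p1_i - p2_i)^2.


p1 - p2 = (-6, 6, -4)
|p1 - p2|^2 = (-6)^2 + 6^2 + (-4)^2
= 36 + 36 + 16
= 88


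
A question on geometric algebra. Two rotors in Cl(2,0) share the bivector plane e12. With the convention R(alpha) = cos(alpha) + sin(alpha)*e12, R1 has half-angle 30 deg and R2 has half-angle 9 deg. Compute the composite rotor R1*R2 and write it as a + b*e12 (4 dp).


Same-plane rotors commute and their half-angles add:
R1*R2 = cos(a1 + a2) + sin(a1 + a2)*e12.
a1 + a2 = 30 + 9 = 39 deg
cos(39 deg) = 0.7771
sin(39 deg) = 0.6293
R1*R2 = 0.7771 + 0.6293*e12


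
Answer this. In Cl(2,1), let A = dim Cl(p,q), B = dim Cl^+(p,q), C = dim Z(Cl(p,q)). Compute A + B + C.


n = 2 + 1 = 3
Total dim = 2^3 = 8
Even subalgebra dim = 2^2 = 4
n is odd, so center dim = 2
Sum = 8 + 4 + 2 = 14


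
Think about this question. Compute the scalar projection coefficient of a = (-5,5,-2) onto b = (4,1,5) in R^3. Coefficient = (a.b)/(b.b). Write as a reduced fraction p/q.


Projection coefficient = (a . b) / (b . b)
a . b = (-5)*4 + 5*1 + (-2)*5
= -20 + 5 + (-10) = -25
b . b = 4^2 + 1^2 + 5^2
= 16 + 1 + 25 = 42
Coefficient = -25/42
In lowest terms: -25/42


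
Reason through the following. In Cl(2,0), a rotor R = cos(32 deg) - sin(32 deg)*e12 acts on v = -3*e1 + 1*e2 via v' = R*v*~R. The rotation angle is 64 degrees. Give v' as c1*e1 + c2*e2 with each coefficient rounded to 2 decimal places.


Rotor R = cos(32deg) - sin(32deg)*e12
Rotation angle theta = 2 * 32 = 64 degrees
v' = R*v*~R rotates v by theta.
cos(64deg) = 0.4384, sin(64deg) = 0.8988
v'_1 = -3*cos(64deg) - 1*sin(64deg)
= -3*0.4384 - 1*0.8988
= -2.21
v'_2 = -3*sin(64deg) + 1*cos(64deg)
= -3*0.8988 + 1*0.4384
= -2.26
v' = -2.21*e1 - 2.26*e2


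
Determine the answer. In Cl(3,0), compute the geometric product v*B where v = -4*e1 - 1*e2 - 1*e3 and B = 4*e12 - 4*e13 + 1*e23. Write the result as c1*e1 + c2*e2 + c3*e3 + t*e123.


vB has grade-1 (vector) and grade-3 (trivector) parts: vB = (v _| B) + (v ^ B).
Vector part <vB>_1:
  e1: -v2*b12 - v3*b13 = -(-1)*(4) - (-1)*(-4) = 0
  e2: v1*b12 - v3*b23 = (-4)*(4) - (-1)*(1) = -15
  e3: v1*b13 + v2*b23 = (-4)*(-4) + (-1)*(1) = 15
Trivector part <vB>_3:
  e123: v1*b23 - v2*b13 + v3*b12 = (-4)*(1) - (-1)*(-4) + (-1)*(4) = -12
vB = 0*e1 - 15*e2 + 15*e3 - 12*e123


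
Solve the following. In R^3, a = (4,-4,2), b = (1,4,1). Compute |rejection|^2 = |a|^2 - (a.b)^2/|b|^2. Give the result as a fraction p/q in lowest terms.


|a|^2 = 4^2 + (-4)^2 + 2^2 = 36
|b|^2 = 1^2 + 4^2 + 1^2 = 18
a . b = 4*1 + (-4)*4 + 2*1 = -10
(a.b)^2 = (-10)^2 = 100
|rej|^2 = 36 - 100/18
= (648 - 100)/18
= 548/18
In lowest terms: 274/9


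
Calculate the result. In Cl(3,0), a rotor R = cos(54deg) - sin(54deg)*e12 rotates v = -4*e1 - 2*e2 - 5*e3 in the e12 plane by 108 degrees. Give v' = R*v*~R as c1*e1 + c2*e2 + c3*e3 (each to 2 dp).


Rotor R = cos(54deg) - sin(54deg)*e12
Rotation angle theta = 2 * 54 = 108 degrees in the e12 plane (e1 -> e2).
The component perpendicular to the plane (e3) is invariant: v'_3 = v3 = -5.00
cos(108deg) = -0.3090, sin(108deg) = 0.9511
v'_1 = v1*cos(theta) - v2*sin(theta) = -4*(-0.3090) - (-2)*0.9511 = 3.14
v'_2 = v1*sin(theta) + v2*cos(theta) = -4*0.9511 + (-2)*(-0.3090) = -3.19
v' = 3.14*e1 - 3.19*e2 - 5.00*e3


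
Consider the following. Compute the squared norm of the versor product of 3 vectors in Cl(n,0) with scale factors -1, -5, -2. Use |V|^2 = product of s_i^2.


Each vector v_i has |v_i|^2 = s_i^2
Squared scales: (-1)^2 = 1, (-5)^2 = 25, (-2)^2 = 4
|V|^2 = 1 * 25 * 4
= 100


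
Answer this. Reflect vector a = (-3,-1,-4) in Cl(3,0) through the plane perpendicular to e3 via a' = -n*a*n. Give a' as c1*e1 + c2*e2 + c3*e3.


Reflection formula: a' = -n*a*n, with n = e3 (unit vector, n^2 = 1).
For reflection through hyperplane perp to e3:
The component along e3 flips sign, others stay.
a = (-3, -1, -4)
a' = (-3, -1, 4)
a' = -3*e1 - 1*e2 + 4*e3


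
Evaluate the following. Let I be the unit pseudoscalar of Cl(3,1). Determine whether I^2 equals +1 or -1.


The pseudoscalar I = e1...e_n (product of all n generators) of Cl(p,q) satisfies I^2 = (-1)^(q + n(n-1)/2).
p = 3, q = 1, n = p + q = 4
n(n-1)/2 = 4 * 3 / 2 = 6
Exponent = q + n(n-1)/2 = 1 + 6 = 7
I^2 = (-1)^7 = -1


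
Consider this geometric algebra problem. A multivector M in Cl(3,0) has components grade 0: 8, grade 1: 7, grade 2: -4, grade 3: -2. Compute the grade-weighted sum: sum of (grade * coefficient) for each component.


Grade-weighted sum = sum of grade_k * coefficient_k
0*8 = 0
1*7 = 7
2*(-4) = -8
3*(-2) = -6
Total = 0 + 7 + (-8) + (-6) = -7


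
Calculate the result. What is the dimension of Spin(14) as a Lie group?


Spin(n) double-covers SO(n); both have Lie algebra so(n) of dimension n(n-1)/2.
n = 14
n(n-1) = 14 * 13 = 182
dim Spin(14) = 182/2 = 91


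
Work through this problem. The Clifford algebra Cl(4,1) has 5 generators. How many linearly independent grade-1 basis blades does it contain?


Number of grade-k basis blades in Cl(p,q) with n = p + q is C(n, k).
n = 4 + 1 = 5
C(5, 1) = 5! / (1! * 4!)
= 120 / (1 * 24)
= 5


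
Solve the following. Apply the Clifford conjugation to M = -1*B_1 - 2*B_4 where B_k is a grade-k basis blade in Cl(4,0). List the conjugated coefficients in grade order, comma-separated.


Clifford conjugate sign for grade k: (-1)^(k(k+1)/2)
Grade 1: (-1)^(1*2/2) = (-1)^1 = -1, coeff -1 -> 1
Grade 4: (-1)^(4*5/2) = (-1)^10 = 1, coeff -2 -> -2
Conjugated coefficients: 1, -2


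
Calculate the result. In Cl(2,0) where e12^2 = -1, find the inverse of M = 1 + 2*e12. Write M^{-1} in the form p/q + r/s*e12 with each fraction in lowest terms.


M = 1 + 2*e12, where e12^2 = -1.
Since M commutes with its reverse ~M = a - b*e12, M * ~M = a^2 - b^2*e12^2 = a^2 + b^2.
So M^{-1} = ~M / (a^2 + b^2) = (a - b*e12)/(a^2 + b^2).
a^2 + b^2 = 1 + 4 = 5
Scalar part = 1/5 = 1/5
Bivector coeff = -2/5 = -2/5
M^{-1} = 1/5 - 2/5*e12


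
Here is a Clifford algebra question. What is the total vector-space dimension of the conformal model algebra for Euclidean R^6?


The conformal model of R^6 uses Cl(7,1): the 6 Euclidean generators plus two extra orthogonal generators e+ (e+^2 = +1) and e- (e-^2 = -1), from which the null vectors e0, einf are built.
Number of generators m = 6 + 2 = 8.
dim Cl(p,q) = 2^m = 2^8 = 256


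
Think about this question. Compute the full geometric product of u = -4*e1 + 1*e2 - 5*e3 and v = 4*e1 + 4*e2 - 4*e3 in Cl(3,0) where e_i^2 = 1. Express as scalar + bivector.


In Cl(3,0): e_i^2 = 1, e_ie_j = -e_je_i for i != j.
Scalar part = u . v = (-4)*4 + 1*4 + (-5)*(-4)
= -16 + 4 + 20 = 8
e12 coeff = (-4)*4 - 1*4 = -16 - 4 = -20
e13 coeff = (-4)*(-4) - (-5)*4 = 16 - (-20) = 36
e23 coeff = 1*(-4) - (-5)*4 = -4 - (-20) = 16
uv = 8 - 20*e12 + 36*e13 + 16*e23


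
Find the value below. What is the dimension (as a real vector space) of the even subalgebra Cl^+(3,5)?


Even subalgebra dimension = 2^(n-1)
n = 3 + 5 = 8
2^(8 - 1) = 2^7 = 128
Verification: sum of C(8,k) for even k = 1 + 28 + 70 + 28 + 1 = 128
Result = 128


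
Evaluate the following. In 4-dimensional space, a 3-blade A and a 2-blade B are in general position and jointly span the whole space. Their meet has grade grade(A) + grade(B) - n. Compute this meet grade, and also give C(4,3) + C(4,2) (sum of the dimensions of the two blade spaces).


Meet grade = grade(A) + grade(B) - n
= 3 + 2 - 4 = 1
C(4,3) = 4
C(4,2) = 6
dim_A + dim_B = 4 + 6 = 10


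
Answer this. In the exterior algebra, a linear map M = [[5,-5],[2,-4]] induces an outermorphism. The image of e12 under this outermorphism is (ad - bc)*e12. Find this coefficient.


The outermorphism of a linear map f sends e1^e2 to f(e1)^f(e2).
f(e1) = 5*e1 + 2*e2
f(e2) = -5*e1 - 4*e2
f(e1) ^ f(e2) = (5*e1 + 2*e2) ^ (-5*e1 - 4*e2)
= 5*(-4)*e12 + 2*(-5)*e21
= (-20 - (-10))*e12
= -10*e12
Coefficient = -10


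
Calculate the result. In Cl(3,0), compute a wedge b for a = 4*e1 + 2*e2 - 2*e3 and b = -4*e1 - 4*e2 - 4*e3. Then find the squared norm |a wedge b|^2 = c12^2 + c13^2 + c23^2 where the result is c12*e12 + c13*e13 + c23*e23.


a wedge b = (a1*b2 - a2*b1)*e12 + (a1*b3 - a3*b1)*e13 + (a2*b3 - a3*b2)*e23
e12 coeff: 4*(-4) - 2*(-4) = -16 - (-8) = -8
e13 coeff: 4*(-4) - (-2)*(-4) = -16 - 8 = -24
e23 coeff: 2*(-4) - (-2)*(-4) = -8 - 8 = -16
|a wedge b|^2 = (-8)^2 + (-24)^2 + (-16)^2
= 64 + 576 + 256
= 896


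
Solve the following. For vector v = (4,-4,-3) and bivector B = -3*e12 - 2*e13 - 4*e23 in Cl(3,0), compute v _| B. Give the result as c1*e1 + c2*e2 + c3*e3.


Left contraction v _| B = <vB>_1 (grade-1 part of the geometric product vB).
Using e1_|e12 = e2, e2_|e12 = -e1, e1_|e13 = e3, e3_|e13 = -e1, e2_|e23 = e3, e3_|e23 = -e2:
e1 coeff: -v2*b12 - v3*b13 = -(-4)*(-3) - (-3)*(-2) = -18
e2 coeff: v1*b12 - v3*b23 = (4)*(-3) - (-3)*(-4) = -24
e3 coeff: v1*b13 + v2*b23 = (4)*(-2) + (-4)*(-4) = 8
v _| B = -18*e1 - 24*e2 + 8*e3


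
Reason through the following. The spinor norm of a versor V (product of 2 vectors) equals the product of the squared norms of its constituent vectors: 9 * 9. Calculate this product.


Spinor norm N(V) = |v1|^2 * |v2|^2 * ... * |v2|^2
= 9 * 9
Running product: 9, 81
N(V) = 81


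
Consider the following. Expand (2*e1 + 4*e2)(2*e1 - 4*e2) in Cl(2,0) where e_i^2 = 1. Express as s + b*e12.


Expand: (2*e1 + 4*e2)(2*e1 - 4*e2)
= 2*2*e1e1 + 2*(-4)*e1e2 + 4*2*e2e1 + 4*(-4)*e2e2
Using e1^2 = e2^2 = 1, e2e1 = -e1e2:
Scalar part s = 2*2 + 4*(-4) = 4 + (-16) = -12
Bivector part b = 2*(-4) - 4*2 = -8 - 8 = -16
uv = -12 - 16*e12


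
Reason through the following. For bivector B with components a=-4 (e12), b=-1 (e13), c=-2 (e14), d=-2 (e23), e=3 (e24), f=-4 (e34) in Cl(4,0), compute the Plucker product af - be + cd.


Plucker relation: af - be + cd
a*f = (-4)*(-4) = 16
b*e = (-1)*3 = -3
c*d = (-2)*(-2) = 4
af - be + cd = 16 - (-3) + 4
= 23


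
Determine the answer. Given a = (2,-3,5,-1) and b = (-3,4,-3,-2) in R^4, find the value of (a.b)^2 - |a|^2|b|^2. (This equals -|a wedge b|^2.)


a . b = 2*(-3) + (-3)*4 + 5*(-3) + (-1)*(-2)
= -6 + (-12) + (-15) + 2 = -31
|a|^2 = 2^2 + (-3)^2 + 5^2 + (-1)^2 = 39
|b|^2 = (-3)^2 + 4^2 + (-3)^2 + (-2)^2 = 38
(a.b)^2 = (-31)^2 = 961
|a|^2 * |b|^2 = 39 * 38 = 1482
Result = 961 - 1482 = -521


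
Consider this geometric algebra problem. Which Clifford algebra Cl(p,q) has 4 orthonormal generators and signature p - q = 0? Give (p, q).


We need p + q = 4 and p - q = 0.
Adding: 2p = 4 + 0 = 4, so p = 2.
Then q = 4 - 2 = 2.
(p, q) = (2, 2)


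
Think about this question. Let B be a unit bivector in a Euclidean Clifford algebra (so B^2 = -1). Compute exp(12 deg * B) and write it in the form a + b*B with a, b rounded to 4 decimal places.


For a unit bivector B with B^2 = -1, the exponential series gives
e^(theta*B) = cos(theta) + sin(theta)*B (the GA analogue of Euler's formula).
theta = 12 degrees = 0.20944 rad
cos(12 deg) = 0.9781
sin(12 deg) = 0.2079
exp(theta*B) = 0.9781 + 0.2079*B


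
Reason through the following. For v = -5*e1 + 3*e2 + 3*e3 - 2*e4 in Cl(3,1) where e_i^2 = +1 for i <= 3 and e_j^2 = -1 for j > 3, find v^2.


v^2 = sum of c_i^2 * e_i^2
Positive signature terms (e_i^2 = +1): (-5)^2 + 3^2 + 3^2 = 43
Negative signature terms (e_j^2 = -1): (-2)^2 = 4
v^2 = 43 - 4 = 39


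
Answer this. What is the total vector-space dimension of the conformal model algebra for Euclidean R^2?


The conformal model of R^2 uses Cl(3,1): the 2 Euclidean generators plus two extra orthogonal generators e+ (e+^2 = +1) and e- (e-^2 = -1), from which the null vectors e0, einf are built.
Number of generators m = 2 + 2 = 4.
dim Cl(p,q) = 2^m = 2^4 = 16


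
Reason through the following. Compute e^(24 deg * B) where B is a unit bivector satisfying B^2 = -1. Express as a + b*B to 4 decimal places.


For a unit bivector B with B^2 = -1, the exponential series gives
e^(theta*B) = cos(theta) + sin(theta)*B (the GA analogue of Euler's formula).
theta = 24 degrees = 0.418879 rad
cos(24 deg) = 0.9135
sin(24 deg) = 0.4067
exp(theta*B) = 0.9135 + 0.4067*B


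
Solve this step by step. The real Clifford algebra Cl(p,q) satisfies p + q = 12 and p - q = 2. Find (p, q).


We need p + q = 12 and p - q = 2.
Adding: 2p = 12 + 2 = 14, so p = 7.
Then q = 12 - 7 = 5.
(p, q) = (7, 5)


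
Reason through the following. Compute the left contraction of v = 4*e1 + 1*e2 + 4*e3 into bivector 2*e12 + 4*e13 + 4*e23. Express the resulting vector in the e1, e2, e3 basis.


Left contraction v _| B = <vB>_1 (grade-1 part of the geometric product vB).
Using e1_|e12 = e2, e2_|e12 = -e1, e1_|e13 = e3, e3_|e13 = -e1, e2_|e23 = e3, e3_|e23 = -e2:
e1 coeff: -v2*b12 - v3*b13 = -(1)*(2) - (4)*(4) = -18
e2 coeff: v1*b12 - v3*b23 = (4)*(2) - (4)*(4) = -8
e3 coeff: v1*b13 + v2*b23 = (4)*(4) + (1)*(4) = 20
v _| B = -18*e1 - 8*e2 + 20*e3


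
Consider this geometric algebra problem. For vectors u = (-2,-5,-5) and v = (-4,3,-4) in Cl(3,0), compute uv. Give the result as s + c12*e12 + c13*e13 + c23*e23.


In Cl(3,0): e_i^2 = 1, e_ie_j = -e_je_i for i != j.
Scalar part = u . v = (-2)*(-4) + (-5)*3 + (-5)*(-4)
= 8 + (-15) + 20 = 13
e12 coeff = (-2)*3 - (-5)*(-4) = -6 - 20 = -26
e13 coeff = (-2)*(-4) - (-5)*(-4) = 8 - 20 = -12
e23 coeff = (-5)*(-4) - (-5)*3 = 20 - (-15) = 35
uv = 13 - 26*e12 - 12*e13 + 35*e23


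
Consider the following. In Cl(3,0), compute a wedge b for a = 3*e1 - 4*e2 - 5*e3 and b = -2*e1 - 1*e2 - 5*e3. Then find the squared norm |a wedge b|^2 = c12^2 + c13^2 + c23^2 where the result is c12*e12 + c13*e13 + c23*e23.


a wedge b = (a1*b2 - a2*b1)*e12 + (a1*b3 - a3*b1)*e13 + (a2*b3 - a3*b2)*e23
e12 coeff: 3*(-1) - (-4)*(-2) = -3 - 8 = -11
e13 coeff: 3*(-5) - (-5)*(-2) = -15 - 10 = -25
e23 coeff: (-4)*(-5) - (-5)*(-1) = 20 - 5 = 15
|a wedge b|^2 = (-11)^2 + (-25)^2 + 15^2
= 121 + 625 + 225
= 971


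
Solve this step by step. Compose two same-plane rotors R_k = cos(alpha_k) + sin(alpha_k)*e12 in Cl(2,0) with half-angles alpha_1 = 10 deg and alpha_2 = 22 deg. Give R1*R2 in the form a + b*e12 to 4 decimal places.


Same-plane rotors commute and their half-angles add:
R1*R2 = cos(a1 + a2) + sin(a1 + a2)*e12.
a1 + a2 = 10 + 22 = 32 deg
cos(32 deg) = 0.8480
sin(32 deg) = 0.5299
R1*R2 = 0.8480 + 0.5299*e12


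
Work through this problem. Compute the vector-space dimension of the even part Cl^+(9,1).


Even subalgebra dimension = 2^(n-1)
n = 9 + 1 = 10
2^(10 - 1) = 2^9 = 512
Verification: sum of C(10,k) for even k = 1 + 45 + 210 + 210 + 45 + 1 = 512
Result = 512


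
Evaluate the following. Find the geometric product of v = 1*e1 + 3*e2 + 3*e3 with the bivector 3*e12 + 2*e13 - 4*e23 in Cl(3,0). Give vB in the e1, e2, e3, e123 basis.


vB has grade-1 (vector) and grade-3 (trivector) parts: vB = (v _| B) + (v ^ B).
Vector part <vB>_1:
  e1: -v2*b12 - v3*b13 = -(3)*(3) - (3)*(2) = -15
  e2: v1*b12 - v3*b23 = (1)*(3) - (3)*(-4) = 15
  e3: v1*b13 + v2*b23 = (1)*(2) + (3)*(-4) = -10
Trivector part <vB>_3:
  e123: v1*b23 - v2*b13 + v3*b12 = (1)*(-4) - (3)*(2) + (3)*(3) = -1
vB = -15*e1 + 15*e2 - 10*e3 - 1*e123


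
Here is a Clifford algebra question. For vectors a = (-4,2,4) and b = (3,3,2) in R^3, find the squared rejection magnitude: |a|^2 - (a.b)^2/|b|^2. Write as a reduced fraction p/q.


|a|^2 = (-4)^2 + 2^2 + 4^2 = 36
|b|^2 = 3^2 + 3^2 + 2^2 = 22
a . b = (-4)*3 + 2*3 + 4*2 = 2
(a.b)^2 = 2^2 = 4
|rej|^2 = 36 - 4/22
= (792 - 4)/22
= 788/22
In lowest terms: 394/11


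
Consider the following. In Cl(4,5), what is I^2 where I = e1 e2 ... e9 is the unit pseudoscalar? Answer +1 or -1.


The pseudoscalar I = e1...e_n (product of all n generators) of Cl(p,q) satisfies I^2 = (-1)^(q + n(n-1)/2).
p = 4, q = 5, n = p + q = 9
n(n-1)/2 = 9 * 8 / 2 = 36
Exponent = q + n(n-1)/2 = 5 + 36 = 41
I^2 = (-1)^41 = -1


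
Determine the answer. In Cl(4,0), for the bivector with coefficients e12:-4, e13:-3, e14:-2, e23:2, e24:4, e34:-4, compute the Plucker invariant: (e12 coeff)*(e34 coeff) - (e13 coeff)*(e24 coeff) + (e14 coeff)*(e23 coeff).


Plucker relation: af - be + cd
a*f = (-4)*(-4) = 16
b*e = (-3)*4 = -12
c*d = (-2)*2 = -4
af - be + cd = 16 - (-12) + (-4)
= 24


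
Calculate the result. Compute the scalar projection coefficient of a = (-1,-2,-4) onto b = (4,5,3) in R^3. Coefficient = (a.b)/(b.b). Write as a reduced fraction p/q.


Projection coefficient = (a . b) / (b . b)
a . b = (-1)*4 + (-2)*5 + (-4)*3
= -4 + (-10) + (-12) = -26
b . b = 4^2 + 5^2 + 3^2
= 16 + 25 + 9 = 50
Coefficient = -26/50
In lowest terms: -13/25


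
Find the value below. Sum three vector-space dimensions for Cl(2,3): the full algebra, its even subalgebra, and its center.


n = 2 + 3 = 5
Total dim = 2^5 = 32
Even subalgebra dim = 2^4 = 16
n is odd, so center dim = 2
Sum = 32 + 16 + 2 = 50


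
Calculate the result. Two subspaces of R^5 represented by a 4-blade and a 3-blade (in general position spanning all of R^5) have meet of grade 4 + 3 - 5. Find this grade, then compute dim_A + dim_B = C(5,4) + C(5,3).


Meet grade = grade(A) + grade(B) - n
= 4 + 3 - 5 = 2
C(5,4) = 5
C(5,3) = 10
dim_A + dim_B = 5 + 10 = 15


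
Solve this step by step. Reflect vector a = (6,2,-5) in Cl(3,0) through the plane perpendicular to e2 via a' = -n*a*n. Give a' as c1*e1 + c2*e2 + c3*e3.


Reflection formula: a' = -n*a*n, with n = e2 (unit vector, n^2 = 1).
For reflection through hyperplane perp to e2:
The component along e2 flips sign, others stay.
a = (6, 2, -5)
a' = (6, -2, -5)
a' = 6*e1 - 2*e2 - 5*e3


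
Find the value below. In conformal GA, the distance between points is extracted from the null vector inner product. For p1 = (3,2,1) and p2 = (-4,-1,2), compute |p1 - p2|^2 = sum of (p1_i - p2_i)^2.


p1 - p2 = (7, 3, -1)
|p1 - p2|^2 = 7^2 + 3^2 + (-1)^2
= 49 + 9 + 1
= 59


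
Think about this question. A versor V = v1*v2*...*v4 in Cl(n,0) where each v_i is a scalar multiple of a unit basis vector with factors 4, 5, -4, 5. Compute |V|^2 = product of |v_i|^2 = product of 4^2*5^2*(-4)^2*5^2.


Each vector v_i has |v_i|^2 = s_i^2
Squared scales: 4^2 = 16, 5^2 = 25, (-4)^2 = 16, 5^2 = 25
|V|^2 = 16 * 25 * 16 * 25
= 160000


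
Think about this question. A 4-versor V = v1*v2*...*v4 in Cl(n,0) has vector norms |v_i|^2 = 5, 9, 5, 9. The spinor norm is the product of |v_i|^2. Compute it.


Spinor norm N(V) = |v1|^2 * |v2|^2 * ... * |v4|^2
= 5 * 9 * 5 * 9
Running product: 5, 45, 225, 2025
N(V) = 2025


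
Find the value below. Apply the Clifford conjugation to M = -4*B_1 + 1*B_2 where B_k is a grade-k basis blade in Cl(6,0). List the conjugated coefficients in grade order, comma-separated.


Clifford conjugate sign for grade k: (-1)^(k(k+1)/2)
Grade 1: (-1)^(1*2/2) = (-1)^1 = -1, coeff -4 -> 4
Grade 2: (-1)^(2*3/2) = (-1)^3 = -1, coeff 1 -> -1
Conjugated coefficients: 4, -1


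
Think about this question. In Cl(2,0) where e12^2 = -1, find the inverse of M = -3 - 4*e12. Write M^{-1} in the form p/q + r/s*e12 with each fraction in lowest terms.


M = -3 - 4*e12, where e12^2 = -1.
Since M commutes with its reverse ~M = a - b*e12, M * ~M = a^2 - b^2*e12^2 = a^2 + b^2.
So M^{-1} = ~M / (a^2 + b^2) = (a - b*e12)/(a^2 + b^2).
a^2 + b^2 = 9 + 16 = 25
Scalar part = -3/25 = -3/25
Bivector coeff = 4/25 = 4/25
M^{-1} = -3/25 + 4/25*e12


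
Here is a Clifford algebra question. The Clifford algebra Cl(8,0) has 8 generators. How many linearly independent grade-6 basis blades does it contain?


Number of grade-k basis blades in Cl(p,q) with n = p + q is C(n, k).
n = 8 + 0 = 8
C(8, 6) = 8! / (6! * 2!)
= 40320 / (720 * 2)
= 28


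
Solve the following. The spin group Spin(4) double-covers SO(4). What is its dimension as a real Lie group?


Spin(n) double-covers SO(n); both have Lie algebra so(n) of dimension n(n-1)/2.
n = 4
n(n-1) = 4 * 3 = 12
dim Spin(4) = 12/2 = 6


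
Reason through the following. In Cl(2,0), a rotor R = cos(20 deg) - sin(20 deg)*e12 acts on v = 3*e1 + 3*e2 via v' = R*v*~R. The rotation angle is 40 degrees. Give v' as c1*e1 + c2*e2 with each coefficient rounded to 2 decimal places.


Rotor R = cos(20deg) - sin(20deg)*e12
Rotation angle theta = 2 * 20 = 40 degrees
v' = R*v*~R rotates v by theta.
cos(40deg) = 0.7660, sin(40deg) = 0.6428
v'_1 = 3*cos(40deg) - 3*sin(40deg)
= 3*0.7660 - 3*0.6428
= 0.37
v'_2 = 3*sin(40deg) + 3*cos(40deg)
= 3*0.6428 + 3*0.7660
= 4.23
v' = 0.37*e1 + 4.23*e2


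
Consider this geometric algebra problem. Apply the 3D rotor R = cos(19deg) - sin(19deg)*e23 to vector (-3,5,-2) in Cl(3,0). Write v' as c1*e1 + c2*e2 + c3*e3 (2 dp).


Rotor R = cos(19deg) - sin(19deg)*e23
Rotation angle theta = 2 * 19 = 38 degrees in the e23 plane (e2 -> e3).
The component perpendicular to the plane (e1) is invariant: v'_1 = v1 = -3.00
cos(38deg) = 0.7880, sin(38deg) = 0.6157
v'_2 = v2*cos(theta) - v3*sin(theta) = 5*0.7880 - (-2)*0.6157 = 5.17
v'_3 = v2*sin(theta) + v3*cos(theta) = 5*0.6157 + (-2)*0.7880 = 1.50
v' = -3.00*e1 + 5.17*e2 + 1.50*e3


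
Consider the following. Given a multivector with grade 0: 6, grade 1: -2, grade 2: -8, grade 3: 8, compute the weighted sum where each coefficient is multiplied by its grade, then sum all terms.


Grade-weighted sum = sum of grade_k * coefficient_k
0*6 = 0
1*(-2) = -2
2*(-8) = -16
3*8 = 24
Total = 0 + (-2) + (-16) + 24 = 6


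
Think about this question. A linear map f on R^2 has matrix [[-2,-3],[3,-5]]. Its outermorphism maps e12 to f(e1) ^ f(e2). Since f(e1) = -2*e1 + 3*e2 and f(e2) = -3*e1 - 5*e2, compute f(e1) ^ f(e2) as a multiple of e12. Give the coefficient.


The outermorphism of a linear map f sends e1^e2 to f(e1)^f(e2).
f(e1) = -2*e1 + 3*e2
f(e2) = -3*e1 - 5*e2
f(e1) ^ f(e2) = (-2*e1 + 3*e2) ^ (-3*e1 - 5*e2)
= (-2)*(-5)*e12 + 3*(-3)*e21
= (10 - (-9))*e12
= 19*e12
Coefficient = 19


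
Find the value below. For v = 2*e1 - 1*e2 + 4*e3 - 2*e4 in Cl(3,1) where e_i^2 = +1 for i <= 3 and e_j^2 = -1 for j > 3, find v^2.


v^2 = sum of c_i^2 * e_i^2
Positive signature terms (e_i^2 = +1): 2^2 + (-1)^2 + 4^2 = 21
Negative signature terms (e_j^2 = -1): (-2)^2 = 4
v^2 = 21 - 4 = 17


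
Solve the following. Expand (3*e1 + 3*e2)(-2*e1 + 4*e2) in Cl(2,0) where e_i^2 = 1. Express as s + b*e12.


Expand: (3*e1 + 3*e2)(-2*e1 + 4*e2)
= 3*(-2)*e1e1 + 3*4*e1e2 + 3*(-2)*e2e1 + 3*4*e2e2
Using e1^2 = e2^2 = 1, e2e1 = -e1e2:
Scalar part s = 3*(-2) + 3*4 = -6 + 12 = 6
Bivector part b = 3*4 - 3*(-2) = 12 - (-6) = 18
uv = 6 + 18*e12


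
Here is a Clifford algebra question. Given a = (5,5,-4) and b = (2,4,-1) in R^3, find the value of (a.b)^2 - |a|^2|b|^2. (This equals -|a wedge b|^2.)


a . b = 5*2 + 5*4 + (-4)*(-1)
= 10 + 20 + 4 = 34
|a|^2 = 5^2 + 5^2 + (-4)^2 = 66
|b|^2 = 2^2 + 4^2 + (-1)^2 = 21
(a.b)^2 = 34^2 = 1156
|a|^2 * |b|^2 = 66 * 21 = 1386
Result = 1156 - 1386 = -230


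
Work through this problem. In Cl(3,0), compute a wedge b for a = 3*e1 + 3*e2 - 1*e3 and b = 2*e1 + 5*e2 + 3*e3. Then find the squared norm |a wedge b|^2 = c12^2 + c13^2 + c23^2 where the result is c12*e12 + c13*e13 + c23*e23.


a wedge b = (a1*b2 - a2*b1)*e12 + (a1*b3 - a3*b1)*e13 + (a2*b3 - a3*b2)*e23
e12 coeff: 3*5 - 3*2 = 15 - 6 = 9
e13 coeff: 3*3 - (-1)*2 = 9 - (-2) = 11
e23 coeff: 3*3 - (-1)*5 = 9 - (-5) = 14
|a wedge b|^2 = 9^2 + 11^2 + 14^2
= 81 + 121 + 196
= 398


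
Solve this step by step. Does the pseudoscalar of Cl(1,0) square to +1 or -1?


The pseudoscalar I = e1...e_n (product of all n generators) of Cl(p,q) satisfies I^2 = (-1)^(q + n(n-1)/2).
p = 1, q = 0, n = p + q = 1
n(n-1)/2 = 1 * 0 / 2 = 0
Exponent = q + n(n-1)/2 = 0 + 0 = 0
I^2 = (-1)^0 = +1


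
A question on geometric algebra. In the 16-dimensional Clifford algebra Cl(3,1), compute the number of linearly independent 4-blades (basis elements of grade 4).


Number of grade-k basis blades in Cl(p,q) with n = p + q is C(n, k).
n = 3 + 1 = 4
C(4, 4) = 4! / (4! * 0!)
= 24 / (24 * 1)
= 1


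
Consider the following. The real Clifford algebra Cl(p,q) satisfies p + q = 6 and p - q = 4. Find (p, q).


We need p + q = 6 and p - q = 4.
Adding: 2p = 6 + 4 = 10, so p = 5.
Then q = 6 - 5 = 1.
(p, q) = (5, 1)


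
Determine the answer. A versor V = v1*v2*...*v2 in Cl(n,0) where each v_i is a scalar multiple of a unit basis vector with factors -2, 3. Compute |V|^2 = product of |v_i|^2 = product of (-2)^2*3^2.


Each vector v_i has |v_i|^2 = s_i^2
Squared scales: (-2)^2 = 4, 3^2 = 9
|V|^2 = 4 * 9
= 36


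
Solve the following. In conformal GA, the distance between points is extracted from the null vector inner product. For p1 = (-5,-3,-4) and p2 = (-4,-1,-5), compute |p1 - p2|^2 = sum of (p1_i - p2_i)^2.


p1 - p2 = (-1, -2, 1)
|p1 - p2|^2 = (-1)^2 + (-2)^2 + 1^2
= 1 + 4 + 1
= 6


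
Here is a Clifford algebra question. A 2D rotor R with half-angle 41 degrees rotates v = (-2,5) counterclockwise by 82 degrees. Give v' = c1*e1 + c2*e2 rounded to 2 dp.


Rotor R = cos(41deg) - sin(41deg)*e12
Rotation angle theta = 2 * 41 = 82 degrees
v' = R*v*~R rotates v by theta.
cos(82deg) = 0.1392, sin(82deg) = 0.9903
v'_1 = -2*cos(82deg) - 5*sin(82deg)
= -2*0.1392 - 5*0.9903
= -5.23
v'_2 = -2*sin(82deg) + 5*cos(82deg)
= -2*0.9903 + 5*0.1392
= -1.28
v' = -5.23*e1 - 1.28*e2


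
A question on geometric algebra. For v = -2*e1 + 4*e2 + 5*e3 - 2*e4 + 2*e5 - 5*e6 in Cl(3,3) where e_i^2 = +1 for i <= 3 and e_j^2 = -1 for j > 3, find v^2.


v^2 = sum of c_i^2 * e_i^2
Positive signature terms (e_i^2 = +1): (-2)^2 + 4^2 + 5^2 = 45
Negative signature terms (e_j^2 = -1): (-2)^2 + 2^2 + (-5)^2 = 33
v^2 = 45 - 33 = 12


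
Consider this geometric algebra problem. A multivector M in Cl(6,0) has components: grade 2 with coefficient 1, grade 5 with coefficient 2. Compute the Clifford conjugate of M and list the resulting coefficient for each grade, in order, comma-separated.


Clifford conjugate sign for grade k: (-1)^(k(k+1)/2)
Grade 2: (-1)^(2*3/2) = (-1)^3 = -1, coeff 1 -> -1
Grade 5: (-1)^(5*6/2) = (-1)^15 = -1, coeff 2 -> -2
Conjugated coefficients: -1, -2


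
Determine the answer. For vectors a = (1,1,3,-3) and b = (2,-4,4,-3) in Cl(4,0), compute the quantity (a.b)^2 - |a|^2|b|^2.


a . b = 1*2 + 1*(-4) + 3*4 + (-3)*(-3)
= 2 + (-4) + 12 + 9 = 19
|a|^2 = 1^2 + 1^2 + 3^2 + (-3)^2 = 20
|b|^2 = 2^2 + (-4)^2 + 4^2 + (-3)^2 = 45
(a.b)^2 = 19^2 = 361
|a|^2 * |b|^2 = 20 * 45 = 900
Result = 361 - 900 = -539


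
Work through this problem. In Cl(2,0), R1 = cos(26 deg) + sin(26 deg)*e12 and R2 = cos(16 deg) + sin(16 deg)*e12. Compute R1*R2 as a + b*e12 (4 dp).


Same-plane rotors commute and their half-angles add:
R1*R2 = cos(a1 + a2) + sin(a1 + a2)*e12.
a1 + a2 = 26 + 16 = 42 deg
cos(42 deg) = 0.7431
sin(42 deg) = 0.6691
R1*R2 = 0.7431 + 0.6691*e12


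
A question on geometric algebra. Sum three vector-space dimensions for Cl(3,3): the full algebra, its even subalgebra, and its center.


n = 3 + 3 = 6
Total dim = 2^6 = 64
Even subalgebra dim = 2^5 = 32
n is even, so center dim = 1
Sum = 64 + 32 + 1 = 97


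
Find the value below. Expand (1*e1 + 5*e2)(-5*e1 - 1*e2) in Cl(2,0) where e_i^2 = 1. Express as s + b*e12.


Expand: (1*e1 + 5*e2)(-5*e1 - 1*e2)
= 1*(-5)*e1e1 + 1*(-1)*e1e2 + 5*(-5)*e2e1 + 5*(-1)*e2e2
Using e1^2 = e2^2 = 1, e2e1 = -e1e2:
Scalar part s = 1*(-5) + 5*(-1) = -5 + (-5) = -10
Bivector part b = 1*(-1) - 5*(-5) = -1 - (-25) = 24
uv = -10 + 24*e12


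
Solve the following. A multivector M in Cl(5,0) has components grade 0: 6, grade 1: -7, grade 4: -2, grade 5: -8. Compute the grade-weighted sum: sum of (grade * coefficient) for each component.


Grade-weighted sum = sum of grade_k * coefficient_k
0*6 = 0
1*(-7) = -7
4*(-2) = -8
5*(-8) = -40
Total = 0 + (-7) + (-8) + (-40) = -55


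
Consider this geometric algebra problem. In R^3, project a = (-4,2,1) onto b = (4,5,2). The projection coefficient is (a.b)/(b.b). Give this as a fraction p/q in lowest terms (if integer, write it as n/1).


Projection coefficient = (a . b) / (b . b)
a . b = (-4)*4 + 2*5 + 1*2
= -16 + 10 + 2 = -4
b . b = 4^2 + 5^2 + 2^2
= 16 + 25 + 4 = 45
Coefficient = -4/45
In lowest terms: -4/45


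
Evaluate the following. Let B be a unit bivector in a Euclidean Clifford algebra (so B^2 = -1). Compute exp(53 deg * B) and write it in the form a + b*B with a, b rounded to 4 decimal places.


For a unit bivector B with B^2 = -1, the exponential series gives
e^(theta*B) = cos(theta) + sin(theta)*B (the GA analogue of Euler's formula).
theta = 53 degrees = 0.925025 rad
cos(53 deg) = 0.6018
sin(53 deg) = 0.7986
exp(theta*B) = 0.6018 + 0.7986*B


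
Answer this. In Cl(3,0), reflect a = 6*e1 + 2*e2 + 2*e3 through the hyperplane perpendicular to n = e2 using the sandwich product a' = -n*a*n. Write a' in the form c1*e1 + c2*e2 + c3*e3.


Reflection formula: a' = -n*a*n, with n = e2 (unit vector, n^2 = 1).
For reflection through hyperplane perp to e2:
The component along e2 flips sign, others stay.
a = (6, 2, 2)
a' = (6, -2, 2)
a' = 6*e1 - 2*e2 + 2*e3


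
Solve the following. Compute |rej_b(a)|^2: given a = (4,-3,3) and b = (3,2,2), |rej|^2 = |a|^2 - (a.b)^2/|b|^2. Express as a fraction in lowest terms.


|a|^2 = 4^2 + (-3)^2 + 3^2 = 34
|b|^2 = 3^2 + 2^2 + 2^2 = 17
a . b = 4*3 + (-3)*2 + 3*2 = 12
(a.b)^2 = 12^2 = 144
|rej|^2 = 34 - 144/17
= (578 - 144)/17
= 434/17
In lowest terms: 434/17


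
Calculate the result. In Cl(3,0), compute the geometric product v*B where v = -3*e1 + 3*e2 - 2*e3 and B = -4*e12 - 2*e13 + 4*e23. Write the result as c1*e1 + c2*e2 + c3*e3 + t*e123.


vB has grade-1 (vector) and grade-3 (trivector) parts: vB = (v _| B) + (v ^ B).
Vector part <vB>_1:
  e1: -v2*b12 - v3*b13 = -(3)*(-4) - (-2)*(-2) = 8
  e2: v1*b12 - v3*b23 = (-3)*(-4) - (-2)*(4) = 20
  e3: v1*b13 + v2*b23 = (-3)*(-2) + (3)*(4) = 18
Trivector part <vB>_3:
  e123: v1*b23 - v2*b13 + v3*b12 = (-3)*(4) - (3)*(-2) + (-2)*(-4) = 2
vB = 8*e1 + 20*e2 + 18*e3 + 2*e123


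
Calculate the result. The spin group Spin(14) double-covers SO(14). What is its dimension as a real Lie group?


Spin(n) double-covers SO(n); both have Lie algebra so(n) of dimension n(n-1)/2.
n = 14
n(n-1) = 14 * 13 = 182
dim Spin(14) = 182/2 = 91


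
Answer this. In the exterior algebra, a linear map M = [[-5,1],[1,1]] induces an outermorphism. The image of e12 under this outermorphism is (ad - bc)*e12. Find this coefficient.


The outermorphism of a linear map f sends e1^e2 to f(e1)^f(e2).
f(e1) = -5*e1 + 1*e2
f(e2) = 1*e1 + 1*e2
f(e1) ^ f(e2) = (-5*e1 + 1*e2) ^ (1*e1 + 1*e2)
= (-5)*1*e12 + 1*1*e21
= (-5 - 1)*e12
= -6*e12
Coefficient = -6


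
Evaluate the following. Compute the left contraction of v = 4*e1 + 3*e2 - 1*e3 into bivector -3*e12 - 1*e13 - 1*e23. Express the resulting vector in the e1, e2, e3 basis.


Left contraction v _| B = <vB>_1 (grade-1 part of the geometric product vB).
Using e1_|e12 = e2, e2_|e12 = -e1, e1_|e13 = e3, e3_|e13 = -e1, e2_|e23 = e3, e3_|e23 = -e2:
e1 coeff: -v2*b12 - v3*b13 = -(3)*(-3) - (-1)*(-1) = 8
e2 coeff: v1*b12 - v3*b23 = (4)*(-3) - (-1)*(-1) = -13
e3 coeff: v1*b13 + v2*b23 = (4)*(-1) + (3)*(-1) = -7
v _| B = 8*e1 - 13*e2 - 7*e3


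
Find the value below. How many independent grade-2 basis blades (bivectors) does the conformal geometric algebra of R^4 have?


The conformal model of R^4 uses Cl(5,1) with m = 4 + 2 = 6 generators.
Number of grade-2 blades = C(m, 2) = C(6, 2)
= 6*5/2 = 15


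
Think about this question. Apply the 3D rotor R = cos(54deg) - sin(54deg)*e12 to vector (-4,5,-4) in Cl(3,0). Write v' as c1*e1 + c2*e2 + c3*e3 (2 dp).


Rotor R = cos(54deg) - sin(54deg)*e12
Rotation angle theta = 2 * 54 = 108 degrees in the e12 plane (e1 -> e2).
The component perpendicular to the plane (e3) is invariant: v'_3 = v3 = -4.00
cos(108deg) = -0.3090, sin(108deg) = 0.9511
v'_1 = v1*cos(theta) - v2*sin(theta) = -4*(-0.3090) - 5*0.9511 = -3.52
v'_2 = v1*sin(theta) + v2*cos(theta) = -4*0.9511 + 5*(-0.3090) = -5.35
v' = -3.52*e1 - 5.35*e2 - 4.00*e3


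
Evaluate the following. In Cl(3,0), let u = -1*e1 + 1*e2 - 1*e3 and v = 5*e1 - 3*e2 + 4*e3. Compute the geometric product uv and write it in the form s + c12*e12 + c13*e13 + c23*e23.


In Cl(3,0): e_i^2 = 1, e_ie_j = -e_je_i for i != j.
Scalar part = u . v = (-1)*5 + 1*(-3) + (-1)*4
= -5 + (-3) + (-4) = -12
e12 coeff = (-1)*(-3) - 1*5 = 3 - 5 = -2
e13 coeff = (-1)*4 - (-1)*5 = -4 - (-5) = 1
e23 coeff = 1*4 - (-1)*(-3) = 4 - 3 = 1
uv = -12 - 2*e12 + 1*e13 + 1*e23


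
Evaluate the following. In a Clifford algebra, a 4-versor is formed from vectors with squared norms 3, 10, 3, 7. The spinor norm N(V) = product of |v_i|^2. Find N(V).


Spinor norm N(V) = |v1|^2 * |v2|^2 * ... * |v4|^2
= 3 * 10 * 3 * 7
Running product: 3, 30, 90, 630
N(V) = 630


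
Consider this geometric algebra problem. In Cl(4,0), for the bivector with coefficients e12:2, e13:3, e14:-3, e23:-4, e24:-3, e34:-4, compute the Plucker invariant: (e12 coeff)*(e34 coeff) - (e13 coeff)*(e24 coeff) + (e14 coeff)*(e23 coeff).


Plucker relation: af - be + cd
a*f = 2*(-4) = -8
b*e = 3*(-3) = -9
c*d = (-3)*(-4) = 12
af - be + cd = -8 - (-9) + 12
= 13


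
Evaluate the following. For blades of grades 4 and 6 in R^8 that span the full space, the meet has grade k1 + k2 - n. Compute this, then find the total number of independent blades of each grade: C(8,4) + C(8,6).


Meet grade = grade(A) + grade(B) - n
= 4 + 6 - 8 = 2
C(8,4) = 70
C(8,6) = 28
dim_A + dim_B = 70 + 28 = 98


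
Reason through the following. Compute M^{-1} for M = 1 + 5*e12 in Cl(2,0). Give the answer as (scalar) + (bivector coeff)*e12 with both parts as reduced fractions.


M = 1 + 5*e12, where e12^2 = -1.
Since M commutes with its reverse ~M = a - b*e12, M * ~M = a^2 - b^2*e12^2 = a^2 + b^2.
So M^{-1} = ~M / (a^2 + b^2) = (a - b*e12)/(a^2 + b^2).
a^2 + b^2 = 1 + 25 = 26
Scalar part = 1/26 = 1/26
Bivector coeff = -5/26 = -5/26
M^{-1} = 1/26 - 5/26*e12


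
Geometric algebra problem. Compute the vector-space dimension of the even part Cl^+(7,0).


Even subalgebra dimension = 2^(n-1)
n = 7 + 0 = 7
2^(7 - 1) = 2^6 = 64
Verification: sum of C(7,k) for even k = 1 + 21 + 35 + 7 = 64
Result = 64


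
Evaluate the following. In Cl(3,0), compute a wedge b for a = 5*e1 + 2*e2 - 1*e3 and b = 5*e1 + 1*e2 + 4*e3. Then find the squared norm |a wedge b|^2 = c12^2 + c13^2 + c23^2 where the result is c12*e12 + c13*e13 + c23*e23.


a wedge b = (a1*b2 - a2*b1)*e12 + (a1*b3 - a3*b1)*e13 + (a2*b3 - a3*b2)*e23
e12 coeff: 5*1 - 2*5 = 5 - 10 = -5
e13 coeff: 5*4 - (-1)*5 = 20 - (-5) = 25
e23 coeff: 2*4 - (-1)*1 = 8 - (-1) = 9
|a wedge b|^2 = (-5)^2 + 25^2 + 9^2
= 25 + 625 + 81
= 731
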